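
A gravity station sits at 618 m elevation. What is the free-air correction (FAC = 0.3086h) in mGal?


FAC = 0.3086 * h
= 0.3086 * 618
= 190.7148 mGal

190.7148


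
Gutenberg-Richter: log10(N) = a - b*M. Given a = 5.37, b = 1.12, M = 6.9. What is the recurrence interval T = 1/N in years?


log10(N) = 5.37 - 1.12*6.9 = -2.358
N = 10^-2.358 = 0.004385
T = 1/N = 1/0.004385 = 228.0342 years

228.0342


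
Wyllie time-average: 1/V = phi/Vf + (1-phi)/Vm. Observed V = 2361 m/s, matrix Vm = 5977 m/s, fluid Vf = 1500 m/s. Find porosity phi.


1/V - 1/Vm = 1/2361 - 1/5977 = 0.00025624
1/Vf - 1/Vm = 1/1500 - 1/5977 = 0.00049936
phi = 0.00025624 / 0.00049936 = 0.5131

0.5131


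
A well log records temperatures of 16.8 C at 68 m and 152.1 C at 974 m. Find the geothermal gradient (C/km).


dT = 152.1 - 16.8 = 135.3 C
dz = 974 - 68 = 906 m
gradient = dT/dz * 1000 = 135.3/906 * 1000 = 149.3377 C/km

149.3377


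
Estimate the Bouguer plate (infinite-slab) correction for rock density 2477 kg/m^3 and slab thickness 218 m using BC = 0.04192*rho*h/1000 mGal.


BC = 0.04192 * rho * h / 1000
= 0.04192 * 2477 * 218 / 1000
= 22.6362 mGal

22.6362


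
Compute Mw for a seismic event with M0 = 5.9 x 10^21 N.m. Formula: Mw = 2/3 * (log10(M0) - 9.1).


log10(M0) = log10(5.9 x 10^21) = 21.7709
Mw = 2/3 * (21.7709 - 9.1)
= 2/3 * 12.6709
= 8.45

8.45


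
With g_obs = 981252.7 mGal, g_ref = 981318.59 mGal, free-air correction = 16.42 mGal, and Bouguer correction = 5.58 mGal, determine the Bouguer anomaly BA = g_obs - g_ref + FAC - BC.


BA = g_obs - g_ref + FAC - BC
= 981252.7 - 981318.59 + 16.42 - 5.58
= -55.05 mGal

-55.05


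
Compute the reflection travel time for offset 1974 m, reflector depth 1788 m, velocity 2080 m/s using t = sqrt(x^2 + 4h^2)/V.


x^2 + 4h^2 = 1974^2 + 4*1788^2 = 3896676 + 12787776 = 16684452
sqrt(16684452) = 4084.6606
t = 4084.6606 / 2080 = 1.9638 s

1.9638


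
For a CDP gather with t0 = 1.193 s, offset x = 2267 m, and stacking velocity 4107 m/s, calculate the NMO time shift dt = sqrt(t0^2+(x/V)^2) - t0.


x/Vnmo = 2267/4107 = 0.551984
(x/Vnmo)^2 = 0.304687
t0^2 = 1.423249
sqrt(1.423249 + 0.304687) = 1.31451
dt = 1.31451 - 1.193 = 0.12151

0.12151


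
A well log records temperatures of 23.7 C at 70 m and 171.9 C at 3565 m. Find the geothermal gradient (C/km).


dT = 171.9 - 23.7 = 148.2 C
dz = 3565 - 70 = 3495 m
gradient = dT/dz * 1000 = 148.2/3495 * 1000 = 42.4034 C/km

42.4034


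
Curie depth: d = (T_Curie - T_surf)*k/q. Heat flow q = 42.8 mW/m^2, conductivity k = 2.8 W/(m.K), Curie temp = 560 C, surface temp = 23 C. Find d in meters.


T_Curie - T_surf = 560 - 23 = 537 C
Convert q to W/m^2: 42.8 mW/m^2 = 0.0428 W/m^2
d = 537 * 2.8 / 0.0428 = 35130.84 m

35130.84


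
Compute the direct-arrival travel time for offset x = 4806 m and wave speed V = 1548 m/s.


t = x / V
= 4806 / 1548
= 3.1047 s

3.1047


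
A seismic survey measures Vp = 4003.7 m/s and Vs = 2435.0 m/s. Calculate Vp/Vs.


Vp/Vs = 4003.7 / 2435.0
= 1.6442

1.6442


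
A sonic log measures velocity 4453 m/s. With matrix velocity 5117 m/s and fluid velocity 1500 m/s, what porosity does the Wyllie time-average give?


1/V - 1/Vm = 1/4453 - 1/5117 = 2.914e-05
1/Vf - 1/Vm = 1/1500 - 1/5117 = 0.00047124
phi = 2.914e-05 / 0.00047124 = 0.0618

0.0618


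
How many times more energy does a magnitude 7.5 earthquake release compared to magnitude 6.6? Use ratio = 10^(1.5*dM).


M2 - M1 = 7.5 - 6.6 = 0.9
1.5 * 0.9 = 1.35
ratio = 10^1.35 = 22.39

22.39


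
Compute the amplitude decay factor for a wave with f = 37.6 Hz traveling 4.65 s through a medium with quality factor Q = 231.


pi*f*t/Q = pi*37.6*4.65/231 = 2.377818
A/A0 = exp(-2.377818) = 0.092753

0.092753


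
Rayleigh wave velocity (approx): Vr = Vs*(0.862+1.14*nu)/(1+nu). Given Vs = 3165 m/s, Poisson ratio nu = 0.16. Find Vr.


Numerator factor = 0.862 + 1.14*0.16 = 1.0444
Denominator = 1 + 0.16 = 1.16
Vr = 3165 * 1.0444 / 1.16 = 2849.59 m/s

2849.59


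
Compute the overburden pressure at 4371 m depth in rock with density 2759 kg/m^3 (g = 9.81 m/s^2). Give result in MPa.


P = rho * g * z / 1e6
= 2759 * 9.81 * 4371 / 1e6
= 118304568.09 / 1e6
= 118.3046 MPa

118.3046


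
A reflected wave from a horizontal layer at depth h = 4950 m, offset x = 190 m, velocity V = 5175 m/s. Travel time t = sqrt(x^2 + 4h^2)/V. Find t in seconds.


x^2 + 4h^2 = 190^2 + 4*4950^2 = 36100 + 98010000 = 98046100
sqrt(98046100) = 9901.8231
t = 9901.8231 / 5175 = 1.9134 s

1.9134


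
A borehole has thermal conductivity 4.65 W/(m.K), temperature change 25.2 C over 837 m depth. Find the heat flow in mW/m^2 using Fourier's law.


q = k * dT / dz * 1000
= 4.65 * 25.2 / 837 * 1000
= 0.14 * 1000
= 140.0 mW/m^2

140.0


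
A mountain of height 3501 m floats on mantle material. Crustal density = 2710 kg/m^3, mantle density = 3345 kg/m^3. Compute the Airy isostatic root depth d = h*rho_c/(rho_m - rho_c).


rho_m - rho_c = 3345 - 2710 = 635
d = 3501 * 2710 / 635
= 9487710 / 635
= 14941.28 m

14941.28


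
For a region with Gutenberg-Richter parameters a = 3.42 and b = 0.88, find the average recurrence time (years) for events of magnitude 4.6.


log10(N) = 3.42 - 0.88*4.6 = -0.628
N = 10^-0.628 = 0.235505
T = 1/N = 1/0.235505 = 4.2462 years

4.2462


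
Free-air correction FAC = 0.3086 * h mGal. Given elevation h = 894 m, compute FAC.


FAC = 0.3086 * h
= 0.3086 * 894
= 275.8884 mGal

275.8884


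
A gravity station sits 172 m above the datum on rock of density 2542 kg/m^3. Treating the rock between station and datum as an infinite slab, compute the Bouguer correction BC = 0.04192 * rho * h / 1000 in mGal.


BC = 0.04192 * rho * h / 1000
= 0.04192 * 2542 * 172 / 1000
= 18.3284 mGal

18.3284


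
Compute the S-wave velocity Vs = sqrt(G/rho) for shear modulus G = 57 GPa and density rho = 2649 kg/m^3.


Convert G to Pa: G = 57e9 Pa
Compute G/rho = 57e9 / 2649 = 21517553.7939
Vs = sqrt(21517553.7939) = 4638.7 m/s

4638.7


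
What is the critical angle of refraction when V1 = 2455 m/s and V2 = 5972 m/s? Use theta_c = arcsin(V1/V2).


V1/V2 = 2455/5972 = 0.411085
theta_c = arcsin(0.411085) = 24.273 degrees

24.273


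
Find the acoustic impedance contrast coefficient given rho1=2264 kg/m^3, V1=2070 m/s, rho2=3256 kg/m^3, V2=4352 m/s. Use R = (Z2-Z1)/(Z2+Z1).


Z1 = 2264 * 2070 = 4686480
Z2 = 3256 * 4352 = 14170112
R = (14170112 - 4686480) / (14170112 + 4686480) = 9483632 / 18856592 = 0.5029

0.5029


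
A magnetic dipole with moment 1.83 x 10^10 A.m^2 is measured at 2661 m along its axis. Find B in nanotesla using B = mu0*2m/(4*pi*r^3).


m = 1.83 x 10^10 = 18300000000 A.m^2
2m = 36600000000 A.m^2
r^3 = 2661^3 = 18842330781
B = (4pi*10^-7) * 36600000000 / (4*pi * 18842330781) * 1e9
= 45992.916449 / 236779711832.39 * 1e9
= 194.2435 nT

194.2435


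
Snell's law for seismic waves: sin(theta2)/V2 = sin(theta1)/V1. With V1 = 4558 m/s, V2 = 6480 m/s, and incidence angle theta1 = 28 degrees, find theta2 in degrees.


sin(theta1) = sin(28 deg) = 0.469472
sin(theta2) = V2/V1 * sin(theta1) = 6480/4558 * 0.469472 = 0.667437
theta2 = arcsin(0.667437) = 41.8695 degrees

41.8695


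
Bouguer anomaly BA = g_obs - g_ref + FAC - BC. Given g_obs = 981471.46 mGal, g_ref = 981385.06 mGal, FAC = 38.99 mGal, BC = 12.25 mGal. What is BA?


BA = g_obs - g_ref + FAC - BC
= 981471.46 - 981385.06 + 38.99 - 12.25
= 113.14 mGal

113.14


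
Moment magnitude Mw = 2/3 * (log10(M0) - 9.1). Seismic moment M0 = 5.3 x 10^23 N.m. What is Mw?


log10(M0) = log10(5.3 x 10^23) = 23.7243
Mw = 2/3 * (23.7243 - 9.1)
= 2/3 * 14.6243
= 9.75

9.75


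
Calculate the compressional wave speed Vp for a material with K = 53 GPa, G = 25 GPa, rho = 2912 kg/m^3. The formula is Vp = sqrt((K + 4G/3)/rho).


First compute the effective modulus:
K + 4G/3 = 53e9 + 4*25e9/3 = 86333333333.33 Pa
Then divide by density:
86333333333.33 / 2912 = 29647435.8974 Pa/(kg/m^3)
Take the square root:
Vp = sqrt(29647435.8974) = 5444.95 m/s

5444.95


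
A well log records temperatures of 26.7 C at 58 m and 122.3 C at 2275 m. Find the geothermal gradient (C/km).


dT = 122.3 - 26.7 = 95.6 C
dz = 2275 - 58 = 2217 m
gradient = dT/dz * 1000 = 95.6/2217 * 1000 = 43.1213 C/km

43.1213


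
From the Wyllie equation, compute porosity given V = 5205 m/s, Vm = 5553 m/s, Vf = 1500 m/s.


1/V - 1/Vm = 1/5205 - 1/5553 = 1.204e-05
1/Vf - 1/Vm = 1/1500 - 1/5553 = 0.00048658
phi = 1.204e-05 / 0.00048658 = 0.0247

0.0247


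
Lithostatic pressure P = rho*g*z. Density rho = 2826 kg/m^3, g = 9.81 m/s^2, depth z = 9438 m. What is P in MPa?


P = rho * g * z / 1e6
= 2826 * 9.81 * 9438 / 1e6
= 261650240.28 / 1e6
= 261.6502 MPa

261.6502


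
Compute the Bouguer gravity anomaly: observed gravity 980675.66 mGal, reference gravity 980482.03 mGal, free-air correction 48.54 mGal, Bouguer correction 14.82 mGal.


BA = g_obs - g_ref + FAC - BC
= 980675.66 - 980482.03 + 48.54 - 14.82
= 227.35 mGal

227.35


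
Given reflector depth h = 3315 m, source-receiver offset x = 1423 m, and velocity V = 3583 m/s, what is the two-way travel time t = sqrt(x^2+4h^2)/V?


x^2 + 4h^2 = 1423^2 + 4*3315^2 = 2024929 + 43956900 = 45981829
sqrt(45981829) = 6780.9903
t = 6780.9903 / 3583 = 1.8925 s

1.8925


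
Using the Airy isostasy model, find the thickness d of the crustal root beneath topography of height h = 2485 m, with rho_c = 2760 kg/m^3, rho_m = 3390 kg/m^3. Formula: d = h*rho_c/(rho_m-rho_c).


rho_m - rho_c = 3390 - 2760 = 630
d = 2485 * 2760 / 630
= 6858600 / 630
= 10886.67 m

10886.67


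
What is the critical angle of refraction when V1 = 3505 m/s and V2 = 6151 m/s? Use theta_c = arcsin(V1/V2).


V1/V2 = 3505/6151 = 0.569826
theta_c = arcsin(0.569826) = 34.7381 degrees

34.7381


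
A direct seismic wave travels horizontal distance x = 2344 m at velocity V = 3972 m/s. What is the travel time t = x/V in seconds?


t = x / V
= 2344 / 3972
= 0.5901 s

0.5901


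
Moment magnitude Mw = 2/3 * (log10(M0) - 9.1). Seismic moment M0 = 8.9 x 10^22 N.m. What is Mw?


log10(M0) = log10(8.9 x 10^22) = 22.9494
Mw = 2/3 * (22.9494 - 9.1)
= 2/3 * 13.8494
= 9.23

9.23


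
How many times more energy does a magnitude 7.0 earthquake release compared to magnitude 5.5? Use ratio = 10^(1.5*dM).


M2 - M1 = 7.0 - 5.5 = 1.5
1.5 * 1.5 = 2.25
ratio = 10^2.25 = 177.83

177.83


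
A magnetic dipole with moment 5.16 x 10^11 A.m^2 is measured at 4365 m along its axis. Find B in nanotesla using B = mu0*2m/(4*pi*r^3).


m = 5.16 x 10^11 = 516000000000 A.m^2
2m = 1032000000000 A.m^2
r^3 = 4365^3 = 83167327125
B = (4pi*10^-7) * 1032000000000 / (4*pi * 83167327125) * 1e9
= 1296849.447402 / 1045111455658.4 * 1e9
= 1240.8719 nT

1240.8719


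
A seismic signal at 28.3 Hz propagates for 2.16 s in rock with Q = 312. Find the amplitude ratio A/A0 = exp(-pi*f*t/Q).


pi*f*t/Q = pi*28.3*2.16/312 = 0.61551
A/A0 = exp(-0.61551) = 0.540365

0.540365


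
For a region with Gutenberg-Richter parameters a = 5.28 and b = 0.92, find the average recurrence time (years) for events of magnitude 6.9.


log10(N) = 5.28 - 0.92*6.9 = -1.068
N = 10^-1.068 = 0.085507
T = 1/N = 1/0.085507 = 11.695 years

11.695


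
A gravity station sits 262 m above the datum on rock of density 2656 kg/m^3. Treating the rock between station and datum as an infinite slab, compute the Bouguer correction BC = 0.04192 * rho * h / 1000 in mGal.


BC = 0.04192 * rho * h / 1000
= 0.04192 * 2656 * 262 / 1000
= 29.171 mGal

29.171


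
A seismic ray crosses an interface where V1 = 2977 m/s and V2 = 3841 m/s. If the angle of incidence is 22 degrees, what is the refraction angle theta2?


sin(theta1) = sin(22 deg) = 0.374607
sin(theta2) = V2/V1 * sin(theta1) = 3841/2977 * 0.374607 = 0.483327
theta2 = arcsin(0.483327) = 28.9029 degrees

28.9029


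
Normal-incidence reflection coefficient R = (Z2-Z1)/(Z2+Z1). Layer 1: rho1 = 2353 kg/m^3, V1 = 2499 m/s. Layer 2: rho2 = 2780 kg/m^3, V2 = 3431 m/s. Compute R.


Z1 = 2353 * 2499 = 5880147
Z2 = 2780 * 3431 = 9538180
R = (9538180 - 5880147) / (9538180 + 5880147) = 3658033 / 15418327 = 0.2373

0.2373


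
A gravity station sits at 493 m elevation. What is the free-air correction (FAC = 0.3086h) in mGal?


FAC = 0.3086 * h
= 0.3086 * 493
= 152.1398 mGal

152.1398


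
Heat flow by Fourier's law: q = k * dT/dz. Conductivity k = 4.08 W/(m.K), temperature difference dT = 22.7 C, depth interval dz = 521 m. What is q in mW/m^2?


q = k * dT / dz * 1000
= 4.08 * 22.7 / 521 * 1000
= 0.177766 * 1000
= 177.7658 mW/m^2

177.7658


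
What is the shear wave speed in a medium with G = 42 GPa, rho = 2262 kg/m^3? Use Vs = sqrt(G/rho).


Convert G to Pa: G = 42e9 Pa
Compute G/rho = 42e9 / 2262 = 18567639.2573
Vs = sqrt(18567639.2573) = 4309.02 m/s

4309.02


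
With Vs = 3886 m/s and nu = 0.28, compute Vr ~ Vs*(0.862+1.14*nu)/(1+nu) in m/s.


Numerator factor = 0.862 + 1.14*0.28 = 1.1812
Denominator = 1 + 0.28 = 1.28
Vr = 3886 * 1.1812 / 1.28 = 3586.05 m/s

3586.05


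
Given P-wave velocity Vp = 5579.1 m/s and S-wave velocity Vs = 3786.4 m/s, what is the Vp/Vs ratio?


Vp/Vs = 5579.1 / 3786.4
= 1.4735

1.4735


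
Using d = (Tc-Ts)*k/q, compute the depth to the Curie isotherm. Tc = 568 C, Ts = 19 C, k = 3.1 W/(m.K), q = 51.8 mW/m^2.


T_Curie - T_surf = 568 - 19 = 549 C
Convert q to W/m^2: 51.8 mW/m^2 = 0.0518 W/m^2
d = 549 * 3.1 / 0.0518 = 32855.21 m

32855.21


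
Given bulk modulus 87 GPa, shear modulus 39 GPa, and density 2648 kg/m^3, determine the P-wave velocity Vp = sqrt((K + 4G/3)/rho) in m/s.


First compute the effective modulus:
K + 4G/3 = 87e9 + 4*39e9/3 = 139000000000.0 Pa
Then divide by density:
139000000000.0 / 2648 = 52492447.1299 Pa/(kg/m^3)
Take the square root:
Vp = sqrt(52492447.1299) = 7245.17 m/s

7245.17


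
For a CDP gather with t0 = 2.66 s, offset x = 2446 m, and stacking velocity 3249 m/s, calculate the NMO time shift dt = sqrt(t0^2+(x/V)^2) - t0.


x/Vnmo = 2446/3249 = 0.752847
(x/Vnmo)^2 = 0.566779
t0^2 = 7.0756
sqrt(7.0756 + 0.566779) = 2.764485
dt = 2.764485 - 2.66 = 0.104485

0.104485


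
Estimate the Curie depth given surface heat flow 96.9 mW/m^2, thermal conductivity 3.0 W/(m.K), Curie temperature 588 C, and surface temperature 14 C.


T_Curie - T_surf = 588 - 14 = 574 C
Convert q to W/m^2: 96.9 mW/m^2 = 0.0969 W/m^2
d = 574 * 3.0 / 0.0969 = 17770.9 m

17770.9


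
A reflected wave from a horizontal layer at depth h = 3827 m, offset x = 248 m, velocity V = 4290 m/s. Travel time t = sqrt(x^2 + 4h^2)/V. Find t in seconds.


x^2 + 4h^2 = 248^2 + 4*3827^2 = 61504 + 58583716 = 58645220
sqrt(58645220) = 7658.0167
t = 7658.0167 / 4290 = 1.7851 s

1.7851


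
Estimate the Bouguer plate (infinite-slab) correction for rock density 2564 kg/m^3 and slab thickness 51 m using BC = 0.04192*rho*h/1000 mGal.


BC = 0.04192 * rho * h / 1000
= 0.04192 * 2564 * 51 / 1000
= 5.4816 mGal

5.4816


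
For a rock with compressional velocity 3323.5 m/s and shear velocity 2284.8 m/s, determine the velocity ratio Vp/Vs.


Vp/Vs = 3323.5 / 2284.8
= 1.4546

1.4546


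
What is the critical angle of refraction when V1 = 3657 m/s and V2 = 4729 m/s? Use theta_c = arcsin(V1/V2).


V1/V2 = 3657/4729 = 0.773314
theta_c = arcsin(0.773314) = 50.6524 degrees

50.6524


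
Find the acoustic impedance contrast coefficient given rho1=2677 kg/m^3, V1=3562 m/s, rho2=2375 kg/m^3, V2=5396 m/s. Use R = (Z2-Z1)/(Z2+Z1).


Z1 = 2677 * 3562 = 9535474
Z2 = 2375 * 5396 = 12815500
R = (12815500 - 9535474) / (12815500 + 9535474) = 3280026 / 22350974 = 0.1468

0.1468


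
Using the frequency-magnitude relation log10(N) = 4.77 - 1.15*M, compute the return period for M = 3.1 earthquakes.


log10(N) = 4.77 - 1.15*3.1 = 1.205
N = 10^1.205 = 16.032454
T = 1/N = 1/16.032454 = 0.0624 years

0.0624


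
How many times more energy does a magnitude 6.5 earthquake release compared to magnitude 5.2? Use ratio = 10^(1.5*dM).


M2 - M1 = 6.5 - 5.2 = 1.3
1.5 * 1.3 = 1.95
ratio = 10^1.95 = 89.13

89.13


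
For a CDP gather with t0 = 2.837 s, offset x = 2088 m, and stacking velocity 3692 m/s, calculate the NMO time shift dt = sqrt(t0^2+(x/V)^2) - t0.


x/Vnmo = 2088/3692 = 0.565547
(x/Vnmo)^2 = 0.319844
t0^2 = 8.048569
sqrt(8.048569 + 0.319844) = 2.892821
dt = 2.892821 - 2.837 = 0.055821

0.055821


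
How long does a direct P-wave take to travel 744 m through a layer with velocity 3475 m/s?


t = x / V
= 744 / 3475
= 0.2141 s

0.2141


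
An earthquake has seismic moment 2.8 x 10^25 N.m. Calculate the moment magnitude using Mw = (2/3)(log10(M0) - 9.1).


log10(M0) = log10(2.8 x 10^25) = 25.4472
Mw = 2/3 * (25.4472 - 9.1)
= 2/3 * 16.3472
= 10.9

10.9


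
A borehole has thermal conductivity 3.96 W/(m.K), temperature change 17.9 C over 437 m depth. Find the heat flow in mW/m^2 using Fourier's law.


q = k * dT / dz * 1000
= 3.96 * 17.9 / 437 * 1000
= 0.162206 * 1000
= 162.2059 mW/m^2

162.2059


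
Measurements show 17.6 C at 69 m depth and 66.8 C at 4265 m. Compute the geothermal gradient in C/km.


dT = 66.8 - 17.6 = 49.2 C
dz = 4265 - 69 = 4196 m
gradient = dT/dz * 1000 = 49.2/4196 * 1000 = 11.7255 C/km

11.7255


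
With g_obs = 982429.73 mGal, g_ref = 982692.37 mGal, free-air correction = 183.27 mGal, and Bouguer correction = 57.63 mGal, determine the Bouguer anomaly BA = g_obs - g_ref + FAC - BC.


BA = g_obs - g_ref + FAC - BC
= 982429.73 - 982692.37 + 183.27 - 57.63
= -137.0 mGal

-137.0


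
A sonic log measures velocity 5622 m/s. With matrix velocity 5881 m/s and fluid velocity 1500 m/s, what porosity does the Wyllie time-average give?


1/V - 1/Vm = 1/5622 - 1/5881 = 7.83e-06
1/Vf - 1/Vm = 1/1500 - 1/5881 = 0.00049663
phi = 7.83e-06 / 0.00049663 = 0.0158

0.0158


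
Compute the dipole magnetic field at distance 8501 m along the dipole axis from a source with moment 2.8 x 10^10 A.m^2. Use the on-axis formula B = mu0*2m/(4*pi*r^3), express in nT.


m = 2.8 x 10^10 = 28000000000 A.m^2
2m = 56000000000 A.m^2
r^3 = 8501^3 = 614341775501
B = (4pi*10^-7) * 56000000000 / (4*pi * 614341775501) * 1e9
= 70371.67544 / 7720046434829.01 * 1e9
= 9.1154 nT

9.1154


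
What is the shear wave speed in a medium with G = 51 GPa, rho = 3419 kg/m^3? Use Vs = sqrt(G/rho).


Convert G to Pa: G = 51e9 Pa
Compute G/rho = 51e9 / 3419 = 14916642.2931
Vs = sqrt(14916642.2931) = 3862.21 m/s

3862.21


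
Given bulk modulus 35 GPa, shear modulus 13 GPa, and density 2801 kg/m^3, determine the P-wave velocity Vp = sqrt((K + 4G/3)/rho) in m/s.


First compute the effective modulus:
K + 4G/3 = 35e9 + 4*13e9/3 = 52333333333.33 Pa
Then divide by density:
52333333333.33 / 2801 = 18683803.4035 Pa/(kg/m^3)
Take the square root:
Vp = sqrt(18683803.4035) = 4322.48 m/s

4322.48


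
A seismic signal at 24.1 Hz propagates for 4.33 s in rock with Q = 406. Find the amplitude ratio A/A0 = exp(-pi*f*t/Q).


pi*f*t/Q = pi*24.1*4.33/406 = 0.807474
A/A0 = exp(-0.807474) = 0.445983

0.445983


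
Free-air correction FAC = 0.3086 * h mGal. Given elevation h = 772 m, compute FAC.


FAC = 0.3086 * h
= 0.3086 * 772
= 238.2392 mGal

238.2392


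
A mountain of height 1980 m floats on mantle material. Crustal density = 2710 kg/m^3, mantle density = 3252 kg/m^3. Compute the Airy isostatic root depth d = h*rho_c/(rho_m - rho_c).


rho_m - rho_c = 3252 - 2710 = 542
d = 1980 * 2710 / 542
= 5365800 / 542
= 9900.0 m

9900.0


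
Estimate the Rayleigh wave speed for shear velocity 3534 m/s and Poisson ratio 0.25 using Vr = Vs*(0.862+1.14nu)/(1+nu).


Numerator factor = 0.862 + 1.14*0.25 = 1.147
Denominator = 1 + 0.25 = 1.25
Vr = 3534 * 1.147 / 1.25 = 3242.8 m/s

3242.8


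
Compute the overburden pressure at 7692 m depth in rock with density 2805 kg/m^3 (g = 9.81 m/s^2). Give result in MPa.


P = rho * g * z / 1e6
= 2805 * 9.81 * 7692 / 1e6
= 211661148.6 / 1e6
= 211.6611 MPa

211.6611


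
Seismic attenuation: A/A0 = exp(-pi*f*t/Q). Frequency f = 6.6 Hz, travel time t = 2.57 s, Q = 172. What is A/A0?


pi*f*t/Q = pi*6.6*2.57/172 = 0.309812
A/A0 = exp(-0.309812) = 0.733585

0.733585


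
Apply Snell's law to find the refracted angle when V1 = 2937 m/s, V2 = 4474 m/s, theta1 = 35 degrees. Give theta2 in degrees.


sin(theta1) = sin(35 deg) = 0.573576
sin(theta2) = V2/V1 * sin(theta1) = 4474/2937 * 0.573576 = 0.873742
theta2 = arcsin(0.873742) = 60.8965 degrees

60.8965


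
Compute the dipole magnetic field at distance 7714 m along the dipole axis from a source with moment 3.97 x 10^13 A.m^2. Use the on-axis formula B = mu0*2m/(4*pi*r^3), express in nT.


m = 3.97 x 10^13 = 39700000000000 A.m^2
2m = 79400000000000 A.m^2
r^3 = 7714^3 = 459027710344
B = (4pi*10^-7) * 79400000000000 / (4*pi * 459027710344) * 1e9
= 99776982.678012 / 5768312330443.42 * 1e9
= 17297.4307 nT

17297.4307


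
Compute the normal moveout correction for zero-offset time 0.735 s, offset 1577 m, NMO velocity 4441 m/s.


x/Vnmo = 1577/4441 = 0.3551
(x/Vnmo)^2 = 0.126096
t0^2 = 0.540225
sqrt(0.540225 + 0.126096) = 0.816285
dt = 0.816285 - 0.735 = 0.081285

0.081285


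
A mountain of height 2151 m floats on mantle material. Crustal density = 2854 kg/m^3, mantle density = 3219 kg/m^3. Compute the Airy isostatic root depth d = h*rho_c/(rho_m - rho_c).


rho_m - rho_c = 3219 - 2854 = 365
d = 2151 * 2854 / 365
= 6138954 / 365
= 16819.05 m

16819.05


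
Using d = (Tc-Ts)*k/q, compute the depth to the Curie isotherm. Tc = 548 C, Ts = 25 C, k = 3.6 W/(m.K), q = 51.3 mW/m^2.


T_Curie - T_surf = 548 - 25 = 523 C
Convert q to W/m^2: 51.3 mW/m^2 = 0.0513 W/m^2
d = 523 * 3.6 / 0.0513 = 36701.75 m

36701.75


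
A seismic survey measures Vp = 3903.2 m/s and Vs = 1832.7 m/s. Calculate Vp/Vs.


Vp/Vs = 3903.2 / 1832.7
= 2.1298

2.1298


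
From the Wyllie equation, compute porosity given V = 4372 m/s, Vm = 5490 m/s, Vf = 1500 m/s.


1/V - 1/Vm = 1/4372 - 1/5490 = 4.658e-05
1/Vf - 1/Vm = 1/1500 - 1/5490 = 0.00048452
phi = 4.658e-05 / 0.00048452 = 0.0961

0.0961


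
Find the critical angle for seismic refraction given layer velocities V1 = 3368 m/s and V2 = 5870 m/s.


V1/V2 = 3368/5870 = 0.573765
theta_c = arcsin(0.573765) = 35.0132 degrees

35.0132


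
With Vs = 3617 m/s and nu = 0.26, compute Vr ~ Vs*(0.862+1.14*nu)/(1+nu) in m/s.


Numerator factor = 0.862 + 1.14*0.26 = 1.1584
Denominator = 1 + 0.26 = 1.26
Vr = 3617 * 1.1584 / 1.26 = 3325.34 m/s

3325.34


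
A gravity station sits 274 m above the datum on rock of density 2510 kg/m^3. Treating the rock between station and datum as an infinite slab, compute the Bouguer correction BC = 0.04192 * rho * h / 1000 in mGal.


BC = 0.04192 * rho * h / 1000
= 0.04192 * 2510 * 274 / 1000
= 28.8301 mGal

28.8301


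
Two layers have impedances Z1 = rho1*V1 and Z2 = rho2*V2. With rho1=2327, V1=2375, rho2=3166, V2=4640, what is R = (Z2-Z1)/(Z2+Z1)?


Z1 = 2327 * 2375 = 5526625
Z2 = 3166 * 4640 = 14690240
R = (14690240 - 5526625) / (14690240 + 5526625) = 9163615 / 20216865 = 0.4533

0.4533


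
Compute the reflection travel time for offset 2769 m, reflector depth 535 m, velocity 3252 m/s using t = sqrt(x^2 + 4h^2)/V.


x^2 + 4h^2 = 2769^2 + 4*535^2 = 7667361 + 1144900 = 8812261
sqrt(8812261) = 2968.5453
t = 2968.5453 / 3252 = 0.9128 s

0.9128


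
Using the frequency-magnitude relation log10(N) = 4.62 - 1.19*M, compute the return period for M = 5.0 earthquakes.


log10(N) = 4.62 - 1.19*5.0 = -1.33
N = 10^-1.33 = 0.046774
T = 1/N = 1/0.046774 = 21.3796 years

21.3796


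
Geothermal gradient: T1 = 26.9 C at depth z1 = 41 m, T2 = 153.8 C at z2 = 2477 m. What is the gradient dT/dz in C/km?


dT = 153.8 - 26.9 = 126.9 C
dz = 2477 - 41 = 2436 m
gradient = dT/dz * 1000 = 126.9/2436 * 1000 = 52.0936 C/km

52.0936


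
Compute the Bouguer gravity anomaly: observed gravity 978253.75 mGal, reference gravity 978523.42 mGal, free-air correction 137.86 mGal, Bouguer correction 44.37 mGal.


BA = g_obs - g_ref + FAC - BC
= 978253.75 - 978523.42 + 137.86 - 44.37
= -176.18 mGal

-176.18


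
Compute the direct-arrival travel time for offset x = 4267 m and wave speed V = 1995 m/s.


t = x / V
= 4267 / 1995
= 2.1388 s

2.1388


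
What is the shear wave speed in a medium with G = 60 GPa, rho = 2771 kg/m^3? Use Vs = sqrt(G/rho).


Convert G to Pa: G = 60e9 Pa
Compute G/rho = 60e9 / 2771 = 21652832.9123
Vs = sqrt(21652832.9123) = 4653.26 m/s

4653.26


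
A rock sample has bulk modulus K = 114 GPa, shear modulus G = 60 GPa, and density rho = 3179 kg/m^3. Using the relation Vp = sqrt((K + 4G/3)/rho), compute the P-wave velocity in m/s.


First compute the effective modulus:
K + 4G/3 = 114e9 + 4*60e9/3 = 194000000000.0 Pa
Then divide by density:
194000000000.0 / 3179 = 61025479.7106 Pa/(kg/m^3)
Take the square root:
Vp = sqrt(61025479.7106) = 7811.88 m/s

7811.88


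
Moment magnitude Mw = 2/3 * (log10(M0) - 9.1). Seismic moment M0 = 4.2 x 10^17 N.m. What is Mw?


log10(M0) = log10(4.2 x 10^17) = 17.6232
Mw = 2/3 * (17.6232 - 9.1)
= 2/3 * 8.5232
= 5.68

5.68


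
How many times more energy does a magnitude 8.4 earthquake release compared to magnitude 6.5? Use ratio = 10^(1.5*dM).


M2 - M1 = 8.4 - 6.5 = 1.9
1.5 * 1.9 = 2.85
ratio = 10^2.85 = 707.95

707.95


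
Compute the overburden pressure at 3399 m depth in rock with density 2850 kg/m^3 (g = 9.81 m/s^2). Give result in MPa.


P = rho * g * z / 1e6
= 2850 * 9.81 * 3399 / 1e6
= 95030941.5 / 1e6
= 95.0309 MPa

95.0309


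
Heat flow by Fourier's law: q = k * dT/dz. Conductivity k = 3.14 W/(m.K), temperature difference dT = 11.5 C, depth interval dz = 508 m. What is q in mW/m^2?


q = k * dT / dz * 1000
= 3.14 * 11.5 / 508 * 1000
= 0.071083 * 1000
= 71.0827 mW/m^2

71.0827


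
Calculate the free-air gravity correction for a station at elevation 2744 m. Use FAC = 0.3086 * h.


FAC = 0.3086 * h
= 0.3086 * 2744
= 846.7984 mGal

846.7984


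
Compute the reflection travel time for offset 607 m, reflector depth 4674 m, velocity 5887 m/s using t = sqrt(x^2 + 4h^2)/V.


x^2 + 4h^2 = 607^2 + 4*4674^2 = 368449 + 87385104 = 87753553
sqrt(87753553) = 9367.6866
t = 9367.6866 / 5887 = 1.5912 s

1.5912


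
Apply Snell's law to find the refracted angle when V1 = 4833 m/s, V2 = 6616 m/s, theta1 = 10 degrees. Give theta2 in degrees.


sin(theta1) = sin(10 deg) = 0.173648
sin(theta2) = V2/V1 * sin(theta1) = 6616/4833 * 0.173648 = 0.237711
theta2 = arcsin(0.237711) = 13.7515 degrees

13.7515


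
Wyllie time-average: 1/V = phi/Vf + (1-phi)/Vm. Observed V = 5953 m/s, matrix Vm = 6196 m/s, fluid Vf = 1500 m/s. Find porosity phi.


1/V - 1/Vm = 1/5953 - 1/6196 = 6.59e-06
1/Vf - 1/Vm = 1/1500 - 1/6196 = 0.00050527
phi = 6.59e-06 / 0.00050527 = 0.013

0.013


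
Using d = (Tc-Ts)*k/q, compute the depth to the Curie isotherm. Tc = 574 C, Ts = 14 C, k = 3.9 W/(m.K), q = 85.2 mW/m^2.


T_Curie - T_surf = 574 - 14 = 560 C
Convert q to W/m^2: 85.2 mW/m^2 = 0.0852 W/m^2
d = 560 * 3.9 / 0.0852 = 25633.8 m

25633.8


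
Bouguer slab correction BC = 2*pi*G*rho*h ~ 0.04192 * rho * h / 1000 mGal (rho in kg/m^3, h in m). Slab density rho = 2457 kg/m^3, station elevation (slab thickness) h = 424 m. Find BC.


BC = 0.04192 * rho * h / 1000
= 0.04192 * 2457 * 424 / 1000
= 43.6709 mGal

43.6709


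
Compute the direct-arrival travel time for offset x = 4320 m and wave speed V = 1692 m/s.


t = x / V
= 4320 / 1692
= 2.5532 s

2.5532


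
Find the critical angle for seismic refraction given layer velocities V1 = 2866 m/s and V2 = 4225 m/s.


V1/V2 = 2866/4225 = 0.678343
theta_c = arcsin(0.678343) = 42.7143 degrees

42.7143


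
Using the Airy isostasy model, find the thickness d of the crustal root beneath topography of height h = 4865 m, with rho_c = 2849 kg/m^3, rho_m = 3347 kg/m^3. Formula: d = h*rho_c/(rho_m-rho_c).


rho_m - rho_c = 3347 - 2849 = 498
d = 4865 * 2849 / 498
= 13860385 / 498
= 27832.1 m

27832.1


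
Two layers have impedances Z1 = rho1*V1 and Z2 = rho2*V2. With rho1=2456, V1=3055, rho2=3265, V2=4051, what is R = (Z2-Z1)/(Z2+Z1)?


Z1 = 2456 * 3055 = 7503080
Z2 = 3265 * 4051 = 13226515
R = (13226515 - 7503080) / (13226515 + 7503080) = 5723435 / 20729595 = 0.2761

0.2761


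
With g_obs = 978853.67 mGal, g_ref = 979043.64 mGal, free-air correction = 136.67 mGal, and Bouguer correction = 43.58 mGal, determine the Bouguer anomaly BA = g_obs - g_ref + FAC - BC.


BA = g_obs - g_ref + FAC - BC
= 978853.67 - 979043.64 + 136.67 - 43.58
= -96.88 mGal

-96.88


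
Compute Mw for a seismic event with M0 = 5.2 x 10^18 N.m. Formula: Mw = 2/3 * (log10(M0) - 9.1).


log10(M0) = log10(5.2 x 10^18) = 18.716
Mw = 2/3 * (18.716 - 9.1)
= 2/3 * 9.616
= 6.41

6.41


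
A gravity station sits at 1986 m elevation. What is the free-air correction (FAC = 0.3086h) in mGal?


FAC = 0.3086 * h
= 0.3086 * 1986
= 612.8796 mGal

612.8796


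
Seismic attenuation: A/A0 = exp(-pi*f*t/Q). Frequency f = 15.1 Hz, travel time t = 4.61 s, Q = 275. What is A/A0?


pi*f*t/Q = pi*15.1*4.61/275 = 0.795234
A/A0 = exp(-0.795234) = 0.451475

0.451475


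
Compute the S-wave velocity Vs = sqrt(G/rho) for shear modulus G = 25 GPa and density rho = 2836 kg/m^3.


Convert G to Pa: G = 25e9 Pa
Compute G/rho = 25e9 / 2836 = 8815232.7221
Vs = sqrt(8815232.7221) = 2969.05 m/s

2969.05


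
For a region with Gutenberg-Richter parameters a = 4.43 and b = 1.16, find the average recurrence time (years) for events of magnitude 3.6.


log10(N) = 4.43 - 1.16*3.6 = 0.254
N = 10^0.254 = 1.794734
T = 1/N = 1/1.794734 = 0.5572 years

0.5572


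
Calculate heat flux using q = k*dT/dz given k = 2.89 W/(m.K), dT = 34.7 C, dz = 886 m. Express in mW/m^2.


q = k * dT / dz * 1000
= 2.89 * 34.7 / 886 * 1000
= 0.113186 * 1000
= 113.1862 mW/m^2

113.1862


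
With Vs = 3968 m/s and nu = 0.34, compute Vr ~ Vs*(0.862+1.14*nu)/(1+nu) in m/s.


Numerator factor = 0.862 + 1.14*0.34 = 1.2496
Denominator = 1 + 0.34 = 1.34
Vr = 3968 * 1.2496 / 1.34 = 3700.31 m/s

3700.31


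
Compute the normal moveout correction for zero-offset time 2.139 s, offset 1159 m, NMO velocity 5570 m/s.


x/Vnmo = 1159/5570 = 0.208079
(x/Vnmo)^2 = 0.043297
t0^2 = 4.575321
sqrt(4.575321 + 0.043297) = 2.149097
dt = 2.149097 - 2.139 = 0.010097

0.010097


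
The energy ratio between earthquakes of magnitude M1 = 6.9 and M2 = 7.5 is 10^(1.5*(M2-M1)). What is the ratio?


M2 - M1 = 7.5 - 6.9 = 0.6
1.5 * 0.6 = 0.9
ratio = 10^0.9 = 7.94

7.94


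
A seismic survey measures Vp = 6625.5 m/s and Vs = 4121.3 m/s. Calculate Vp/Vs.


Vp/Vs = 6625.5 / 4121.3
= 1.6076

1.6076


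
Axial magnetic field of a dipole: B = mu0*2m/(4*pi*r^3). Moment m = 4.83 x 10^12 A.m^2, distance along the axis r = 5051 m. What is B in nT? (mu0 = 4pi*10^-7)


m = 4.83 x 10^12 = 4830000000000 A.m^2
2m = 9660000000000 A.m^2
r^3 = 5051^3 = 128864147651
B = (4pi*10^-7) * 9660000000000 / (4*pi * 128864147651) * 1e9
= 12139114.013471 / 1619354638285.97 * 1e9
= 7496.2666 nT

7496.2666


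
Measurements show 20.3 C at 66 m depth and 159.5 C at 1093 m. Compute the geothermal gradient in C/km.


dT = 159.5 - 20.3 = 139.2 C
dz = 1093 - 66 = 1027 m
gradient = dT/dz * 1000 = 139.2/1027 * 1000 = 135.5404 C/km

135.5404


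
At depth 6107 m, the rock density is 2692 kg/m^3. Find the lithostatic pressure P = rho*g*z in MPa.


P = rho * g * z / 1e6
= 2692 * 9.81 * 6107 / 1e6
= 161276831.64 / 1e6
= 161.2768 MPa

161.2768


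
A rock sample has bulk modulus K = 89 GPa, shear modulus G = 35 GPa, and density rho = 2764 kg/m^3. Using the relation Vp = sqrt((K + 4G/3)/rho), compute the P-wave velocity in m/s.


First compute the effective modulus:
K + 4G/3 = 89e9 + 4*35e9/3 = 135666666666.67 Pa
Then divide by density:
135666666666.67 / 2764 = 49083453.9315 Pa/(kg/m^3)
Take the square root:
Vp = sqrt(49083453.9315) = 7005.96 m/s

7005.96


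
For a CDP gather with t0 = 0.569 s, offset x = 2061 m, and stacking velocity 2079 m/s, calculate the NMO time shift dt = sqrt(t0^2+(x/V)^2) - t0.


x/Vnmo = 2061/2079 = 0.991342
(x/Vnmo)^2 = 0.982759
t0^2 = 0.323761
sqrt(0.323761 + 0.982759) = 1.143031
dt = 1.143031 - 0.569 = 0.574031

0.574031


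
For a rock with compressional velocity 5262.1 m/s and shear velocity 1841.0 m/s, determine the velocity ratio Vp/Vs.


Vp/Vs = 5262.1 / 1841.0
= 2.8583

2.8583


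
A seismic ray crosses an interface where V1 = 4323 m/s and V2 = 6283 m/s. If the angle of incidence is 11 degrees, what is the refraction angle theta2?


sin(theta1) = sin(11 deg) = 0.190809
sin(theta2) = V2/V1 * sin(theta1) = 6283/4323 * 0.190809 = 0.27732
theta2 = arcsin(0.27732) = 16.1003 degrees

16.1003


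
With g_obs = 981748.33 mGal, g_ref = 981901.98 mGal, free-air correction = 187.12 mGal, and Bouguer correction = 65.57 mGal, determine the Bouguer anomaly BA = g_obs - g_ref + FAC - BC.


BA = g_obs - g_ref + FAC - BC
= 981748.33 - 981901.98 + 187.12 - 65.57
= -32.1 mGal

-32.1


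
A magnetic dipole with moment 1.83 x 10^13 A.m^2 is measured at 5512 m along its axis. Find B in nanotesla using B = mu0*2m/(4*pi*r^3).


m = 1.83 x 10^13 = 18300000000000 A.m^2
2m = 36600000000000 A.m^2
r^3 = 5512^3 = 167466377728
B = (4pi*10^-7) * 36600000000000 / (4*pi * 167466377728) * 1e9
= 45992916.448555 / 2104444567974.31 * 1e9
= 21855.1332 nT

21855.1332


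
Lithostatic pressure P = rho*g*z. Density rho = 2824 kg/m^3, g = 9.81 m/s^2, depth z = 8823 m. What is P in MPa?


P = rho * g * z / 1e6
= 2824 * 9.81 * 8823 / 1e6
= 244427451.12 / 1e6
= 244.4275 MPa

244.4275


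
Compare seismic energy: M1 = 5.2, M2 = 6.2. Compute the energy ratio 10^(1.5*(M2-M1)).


M2 - M1 = 6.2 - 5.2 = 1.0
1.5 * 1.0 = 1.5
ratio = 10^1.5 = 31.62

31.62


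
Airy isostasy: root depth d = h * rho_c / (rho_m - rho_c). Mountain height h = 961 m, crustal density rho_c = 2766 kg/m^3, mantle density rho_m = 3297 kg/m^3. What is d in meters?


rho_m - rho_c = 3297 - 2766 = 531
d = 961 * 2766 / 531
= 2658126 / 531
= 5005.89 m

5005.89


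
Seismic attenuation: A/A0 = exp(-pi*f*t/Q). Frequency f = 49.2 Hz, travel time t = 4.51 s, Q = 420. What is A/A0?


pi*f*t/Q = pi*49.2*4.51/420 = 1.659748
A/A0 = exp(-1.659748) = 0.190187

0.190187


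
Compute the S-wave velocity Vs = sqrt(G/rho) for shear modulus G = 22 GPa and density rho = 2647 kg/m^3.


Convert G to Pa: G = 22e9 Pa
Compute G/rho = 22e9 / 2647 = 8311295.8066
Vs = sqrt(8311295.8066) = 2882.93 m/s

2882.93


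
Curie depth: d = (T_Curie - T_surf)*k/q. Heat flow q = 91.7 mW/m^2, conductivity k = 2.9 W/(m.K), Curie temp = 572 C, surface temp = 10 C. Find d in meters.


T_Curie - T_surf = 572 - 10 = 562 C
Convert q to W/m^2: 91.7 mW/m^2 = 0.0917 W/m^2
d = 562 * 2.9 / 0.0917 = 17773.17 m

17773.17


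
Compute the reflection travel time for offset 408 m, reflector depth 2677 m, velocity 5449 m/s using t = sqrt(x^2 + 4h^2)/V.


x^2 + 4h^2 = 408^2 + 4*2677^2 = 166464 + 28665316 = 28831780
sqrt(28831780) = 5369.5233
t = 5369.5233 / 5449 = 0.9854 s

0.9854


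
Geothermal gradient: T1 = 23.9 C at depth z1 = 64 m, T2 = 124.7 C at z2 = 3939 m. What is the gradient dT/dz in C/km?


dT = 124.7 - 23.9 = 100.8 C
dz = 3939 - 64 = 3875 m
gradient = dT/dz * 1000 = 100.8/3875 * 1000 = 26.0129 C/km

26.0129


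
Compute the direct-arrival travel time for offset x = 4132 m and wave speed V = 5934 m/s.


t = x / V
= 4132 / 5934
= 0.6963 s

0.6963


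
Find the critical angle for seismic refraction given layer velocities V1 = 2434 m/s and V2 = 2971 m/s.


V1/V2 = 2434/2971 = 0.819253
theta_c = arcsin(0.819253) = 55.0101 degrees

55.0101


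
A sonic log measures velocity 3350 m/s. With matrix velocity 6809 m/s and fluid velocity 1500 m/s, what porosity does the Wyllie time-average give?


1/V - 1/Vm = 1/3350 - 1/6809 = 0.00015164
1/Vf - 1/Vm = 1/1500 - 1/6809 = 0.0005198
phi = 0.00015164 / 0.0005198 = 0.2917

0.2917


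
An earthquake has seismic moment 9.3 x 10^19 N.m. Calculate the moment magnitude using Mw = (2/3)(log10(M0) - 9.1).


log10(M0) = log10(9.3 x 10^19) = 19.9685
Mw = 2/3 * (19.9685 - 9.1)
= 2/3 * 10.8685
= 7.25

7.25


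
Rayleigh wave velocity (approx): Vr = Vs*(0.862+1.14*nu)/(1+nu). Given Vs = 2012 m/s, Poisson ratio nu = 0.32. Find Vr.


Numerator factor = 0.862 + 1.14*0.32 = 1.2268
Denominator = 1 + 0.32 = 1.32
Vr = 2012 * 1.2268 / 1.32 = 1869.94 m/s

1869.94


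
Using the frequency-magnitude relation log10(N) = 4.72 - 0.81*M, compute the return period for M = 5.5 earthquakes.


log10(N) = 4.72 - 0.81*5.5 = 0.265
N = 10^0.265 = 1.840772
T = 1/N = 1/1.840772 = 0.5433 years

0.5433


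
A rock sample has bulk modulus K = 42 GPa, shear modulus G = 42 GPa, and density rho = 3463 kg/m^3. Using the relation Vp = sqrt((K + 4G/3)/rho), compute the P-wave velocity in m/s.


First compute the effective modulus:
K + 4G/3 = 42e9 + 4*42e9/3 = 98000000000.0 Pa
Then divide by density:
98000000000.0 / 3463 = 28299162.5758 Pa/(kg/m^3)
Take the square root:
Vp = sqrt(28299162.5758) = 5319.7 m/s

5319.7


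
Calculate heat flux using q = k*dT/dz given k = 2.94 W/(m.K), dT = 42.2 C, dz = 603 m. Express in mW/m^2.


q = k * dT / dz * 1000
= 2.94 * 42.2 / 603 * 1000
= 0.205751 * 1000
= 205.7512 mW/m^2

205.7512


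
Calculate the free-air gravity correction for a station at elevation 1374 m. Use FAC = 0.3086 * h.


FAC = 0.3086 * h
= 0.3086 * 1374
= 424.0164 mGal

424.0164


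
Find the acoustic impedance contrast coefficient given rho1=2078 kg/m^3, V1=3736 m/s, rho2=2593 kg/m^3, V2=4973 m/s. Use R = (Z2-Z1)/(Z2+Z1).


Z1 = 2078 * 3736 = 7763408
Z2 = 2593 * 4973 = 12894989
R = (12894989 - 7763408) / (12894989 + 7763408) = 5131581 / 20658397 = 0.2484

0.2484


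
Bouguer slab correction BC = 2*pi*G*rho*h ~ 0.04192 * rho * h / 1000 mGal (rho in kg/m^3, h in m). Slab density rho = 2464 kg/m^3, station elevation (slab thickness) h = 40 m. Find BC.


BC = 0.04192 * rho * h / 1000
= 0.04192 * 2464 * 40 / 1000
= 4.1316 mGal

4.1316


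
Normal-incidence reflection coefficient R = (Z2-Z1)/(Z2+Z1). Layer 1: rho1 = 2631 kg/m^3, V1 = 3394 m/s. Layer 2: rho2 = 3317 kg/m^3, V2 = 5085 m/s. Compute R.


Z1 = 2631 * 3394 = 8929614
Z2 = 3317 * 5085 = 16866945
R = (16866945 - 8929614) / (16866945 + 8929614) = 7937331 / 25796559 = 0.3077

0.3077


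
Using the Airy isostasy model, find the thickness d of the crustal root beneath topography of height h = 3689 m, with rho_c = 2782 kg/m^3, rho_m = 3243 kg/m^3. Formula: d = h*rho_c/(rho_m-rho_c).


rho_m - rho_c = 3243 - 2782 = 461
d = 3689 * 2782 / 461
= 10262798 / 461
= 22262.03 m

22262.03


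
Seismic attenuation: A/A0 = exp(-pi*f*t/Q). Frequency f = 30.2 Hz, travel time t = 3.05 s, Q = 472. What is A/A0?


pi*f*t/Q = pi*30.2*3.05/472 = 0.613076
A/A0 = exp(-0.613076) = 0.541682

0.541682


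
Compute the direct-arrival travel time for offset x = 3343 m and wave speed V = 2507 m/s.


t = x / V
= 3343 / 2507
= 1.3335 s

1.3335


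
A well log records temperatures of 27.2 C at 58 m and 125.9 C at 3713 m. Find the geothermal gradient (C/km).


dT = 125.9 - 27.2 = 98.7 C
dz = 3713 - 58 = 3655 m
gradient = dT/dz * 1000 = 98.7/3655 * 1000 = 27.0041 C/km

27.0041


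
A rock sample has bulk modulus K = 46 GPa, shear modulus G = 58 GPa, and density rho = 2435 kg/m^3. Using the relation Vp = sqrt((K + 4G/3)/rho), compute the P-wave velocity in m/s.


First compute the effective modulus:
K + 4G/3 = 46e9 + 4*58e9/3 = 123333333333.33 Pa
Then divide by density:
123333333333.33 / 2435 = 50650239.5619 Pa/(kg/m^3)
Take the square root:
Vp = sqrt(50650239.5619) = 7116.9 m/s

7116.9


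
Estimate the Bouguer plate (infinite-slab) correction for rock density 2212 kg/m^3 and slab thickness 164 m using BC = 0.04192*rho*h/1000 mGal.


BC = 0.04192 * rho * h / 1000
= 0.04192 * 2212 * 164 / 1000
= 15.2072 mGal

15.2072
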